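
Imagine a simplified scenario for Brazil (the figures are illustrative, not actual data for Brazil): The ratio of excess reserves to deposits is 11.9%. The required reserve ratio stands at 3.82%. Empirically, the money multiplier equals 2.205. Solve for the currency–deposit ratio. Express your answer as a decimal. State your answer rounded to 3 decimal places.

Using m = 2.205. From m = (1 + c)/(c + rr + e), rearranging gives 1 + c = m·(c + rr + e), so c·(1 − m) = m·(rr + e) − 1.
Hence c = [m·(rr + e) − 1]/(1 − m) = [2.205 × (0.0382 + 0.119) − 1] / (1 − 2.205) ≈ 0.542219.

0.542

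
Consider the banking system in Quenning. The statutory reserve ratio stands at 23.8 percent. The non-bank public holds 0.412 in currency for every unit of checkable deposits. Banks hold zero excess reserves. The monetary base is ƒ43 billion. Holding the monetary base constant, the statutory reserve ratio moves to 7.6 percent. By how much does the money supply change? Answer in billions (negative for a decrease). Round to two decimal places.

ƒ31.01 billion

Initially m₁ = (1 + 0.412) / (0.238 + 0.412) ≈ 2.17231, so M₁ = 2.17231 × 43 ≈ 93.4093 billion.
After the change m₂ = (1 + 0.412) / (0.076 + 0.412) ≈ 2.89344, so M₂ = 2.89344 × 43 ≈ 124.4179 billion.
ΔM = M₂ − M₁ = 124.4179 − 93.4093 = 31.0086 billion.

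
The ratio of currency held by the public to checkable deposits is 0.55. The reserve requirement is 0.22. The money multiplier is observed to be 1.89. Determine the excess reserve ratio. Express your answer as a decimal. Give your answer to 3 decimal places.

0.050

Using m = 1.89. Since m = (1 + c)/(c + rr + e), the denominator satisfies c + rr + e = (1 + c)/m = (1 + 0.55) / 1.89 ≈ 0.820106.
With c = 0.55 and rr = 0.22, the excess reserve ratio is 0.820106 − 0.55 − 0.22 = 0.050106.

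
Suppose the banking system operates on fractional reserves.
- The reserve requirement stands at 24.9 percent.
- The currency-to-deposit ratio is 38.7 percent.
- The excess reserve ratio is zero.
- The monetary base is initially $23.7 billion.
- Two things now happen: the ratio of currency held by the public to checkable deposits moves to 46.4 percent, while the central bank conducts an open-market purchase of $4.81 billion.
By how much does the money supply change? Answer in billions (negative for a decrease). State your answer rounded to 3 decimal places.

$6.854 billion

Before: m₁ = (1 + 0.387) / (0.249 + 0.387) ≈ 2.180818, MB₁ = 23.7, so M₁ = 2.180818 × 23.7 ≈ 51.6854 billion.
After: m₂ = (1 + 0.464) / (0.249 + 0.464) ≈ 2.053296, MB₂ = 23.7 + 4.81 = 28.51, so M₂ = 2.053296 × 28.51 ≈ 58.5395 billion.
ΔM = M₂ − M₁ = 58.5395 − 51.6854 = 6.8541 billion.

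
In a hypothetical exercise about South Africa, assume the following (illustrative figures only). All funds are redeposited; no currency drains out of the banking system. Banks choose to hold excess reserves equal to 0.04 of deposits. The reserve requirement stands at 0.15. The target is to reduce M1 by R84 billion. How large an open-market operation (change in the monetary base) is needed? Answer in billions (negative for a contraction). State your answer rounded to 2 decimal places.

The money multiplier is m = 1 / (rr + e) = 1 / (0.15 + 0.04) ≈ 5.26316.
ΔMB = ΔM / m = (−84) / 5.26316 ≈ -15.96 billion.

-15.96 billion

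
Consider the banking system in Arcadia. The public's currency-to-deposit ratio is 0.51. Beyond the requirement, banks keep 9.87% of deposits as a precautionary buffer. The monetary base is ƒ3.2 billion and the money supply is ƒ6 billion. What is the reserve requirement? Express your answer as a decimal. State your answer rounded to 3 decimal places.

Using m = M/MB = 6/3.2 = 1.875000. Since m = (1 + c)/(c + rr + e), the denominator satisfies c + rr + e = (1 + c)/m = (1 + 0.51) / 1.875000 ≈ 0.805333.
With c = 0.51 and e = 0.0987, the reserve requirement is 0.805333 − 0.51 − 0.0987 = 0.196633.

0.197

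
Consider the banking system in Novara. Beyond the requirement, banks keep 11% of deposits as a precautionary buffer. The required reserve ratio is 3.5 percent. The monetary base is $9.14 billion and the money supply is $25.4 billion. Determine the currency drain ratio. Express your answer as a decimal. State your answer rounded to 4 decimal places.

0.3356

Using m = M/MB = 25.4/9.14 ≈ 2.778993. From m = (1 + c)/(c + rr + e), rearranging gives 1 + c = m·(c + rr + e), so c·(1 − m) = m·(rr + e) − 1.
Hence c = [m·(rr + e) − 1]/(1 − m) = [2.778993 × (0.035 + 0.11) − 1] / (1 − 2.778993) ≈ 0.335609.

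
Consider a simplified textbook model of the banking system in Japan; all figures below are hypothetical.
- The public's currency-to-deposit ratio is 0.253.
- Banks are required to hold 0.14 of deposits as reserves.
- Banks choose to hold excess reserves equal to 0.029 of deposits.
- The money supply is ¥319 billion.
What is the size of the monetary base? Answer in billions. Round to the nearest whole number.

The money multiplier is m = (1 + c) / (rr + e + c) = (1 + 0.253) / (0.14 + 0.029 + 0.253) ≈ 2.9692.
MB = M / m = 319 / 2.9692 ≈ 107.4363 billion.

¥107 billion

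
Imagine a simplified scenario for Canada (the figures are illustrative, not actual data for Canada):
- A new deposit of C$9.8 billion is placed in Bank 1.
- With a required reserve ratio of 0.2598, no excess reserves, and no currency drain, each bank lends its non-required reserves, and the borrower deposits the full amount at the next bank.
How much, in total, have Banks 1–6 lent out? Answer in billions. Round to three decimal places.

Bank i lends (1 − rr)^i of the original deposit: Bank 1 lends 9.8·0.7402 ≈ 7.2540, Bank 2 lends 9.8·0.7402² ≈ 5.3694, and so on.
Summing a geometric series: total = 9.8·[0.7402·(1 − 0.7402^6) / (1 − 0.7402)] ≈ 23.3290 billion.

C$23.329 billion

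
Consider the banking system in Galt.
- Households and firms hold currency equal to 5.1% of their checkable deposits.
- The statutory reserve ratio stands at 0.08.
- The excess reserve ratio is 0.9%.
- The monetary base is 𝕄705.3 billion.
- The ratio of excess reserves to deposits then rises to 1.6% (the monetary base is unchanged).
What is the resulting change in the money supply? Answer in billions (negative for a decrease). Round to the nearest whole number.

-252 billion

Initially m₁ = (1 + 0.051) / (0.08 + 0.009 + 0.051) ≈ 7.5071, so M₁ = 7.5071 × 705.3 ≈ 5294.7576 billion.
After the change m₂ = (1 + 0.051) / (0.08 + 0.016 + 0.051) ≈ 7.1497, so M₂ = 7.1497 × 705.3 ≈ 5042.6834 billion.
ΔM = M₂ − M₁ = 5042.6834 − 5294.7576 = -252.0742 billion.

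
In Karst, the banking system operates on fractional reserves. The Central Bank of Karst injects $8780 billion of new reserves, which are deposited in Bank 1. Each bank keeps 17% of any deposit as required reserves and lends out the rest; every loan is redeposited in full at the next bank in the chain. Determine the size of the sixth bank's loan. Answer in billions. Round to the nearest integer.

$2871 billion

Each bank lends a fraction (1 − rr) = 0.8300 of the deposit it receives, so Bank 6 receives 8780·0.8300^5 and lends 8780·0.8300^6 ≈ 2870.5365 billion.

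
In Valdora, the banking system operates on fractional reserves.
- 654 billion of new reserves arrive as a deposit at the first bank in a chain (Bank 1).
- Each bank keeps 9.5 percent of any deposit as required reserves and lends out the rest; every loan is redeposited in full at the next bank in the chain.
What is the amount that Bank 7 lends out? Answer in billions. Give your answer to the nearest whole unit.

325 billion

Each bank lends a fraction (1 − rr) = 0.9050 of the deposit it receives, so Bank 7 receives 654·0.9050^6 and lends 654·0.9050^7 ≈ 325.1755 billion.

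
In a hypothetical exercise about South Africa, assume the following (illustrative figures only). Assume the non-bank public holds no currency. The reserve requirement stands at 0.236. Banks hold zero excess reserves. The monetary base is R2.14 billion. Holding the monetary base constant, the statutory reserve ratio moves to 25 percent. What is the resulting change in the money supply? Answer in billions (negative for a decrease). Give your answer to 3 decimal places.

Initially m₁ = 1 / (0.236) ≈ 4.23729, so M₁ = 4.23729 × 2.14 ≈ 9.0678 billion.
After the change m₂ = 1 / (0.25) = 4, so M₂ = 4 × 2.14 = 8.56 billion.
ΔM = M₂ − M₁ = 8.56 − 9.0678 = -0.5078 billion.

-0.508 billion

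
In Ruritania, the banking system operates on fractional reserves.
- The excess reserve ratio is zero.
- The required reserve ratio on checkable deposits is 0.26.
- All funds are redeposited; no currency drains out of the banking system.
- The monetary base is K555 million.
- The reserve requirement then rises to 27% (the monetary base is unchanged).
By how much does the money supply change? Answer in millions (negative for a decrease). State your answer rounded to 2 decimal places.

Initially m₁ = 1 / (0.26) ≈ 3.846154, so M₁ = 3.846154 × 555 ≈ 2134.6155 million.
After the change m₂ = 1 / (0.27) ≈ 3.703704, so M₂ = 3.703704 × 555 ≈ 2055.5557 million.
ΔM = M₂ − M₁ = 2055.5557 − 2134.6155 = -79.0598 million.

-79.06 million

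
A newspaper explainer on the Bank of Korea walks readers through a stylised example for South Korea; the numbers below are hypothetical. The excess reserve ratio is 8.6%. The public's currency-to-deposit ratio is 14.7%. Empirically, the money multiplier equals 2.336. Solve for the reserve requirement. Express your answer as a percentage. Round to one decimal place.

25.8%

Using m = 2.336. Since m = (1 + c)/(c + rr + e), the denominator satisfies c + rr + e = (1 + c)/m = (1 + 0.147) / 2.336 ≈ 0.491010.
With c = 0.147 and e = 0.086, the reserve requirement is 0.491010 − 0.147 − 0.086 = 0.25801.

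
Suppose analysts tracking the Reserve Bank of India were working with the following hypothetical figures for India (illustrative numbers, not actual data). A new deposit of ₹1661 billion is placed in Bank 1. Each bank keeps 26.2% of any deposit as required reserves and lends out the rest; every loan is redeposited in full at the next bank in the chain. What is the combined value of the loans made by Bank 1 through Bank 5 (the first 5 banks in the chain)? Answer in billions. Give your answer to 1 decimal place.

₹3654.4 billion

Bank i lends (1 − rr)^i of the original deposit: Bank 1 lends 1661·0.7380 = 1225.8180, Bank 2 lends 1661·0.7380² ≈ 904.6537, and so on.
Summing a geometric series: total = 1661·[0.7380·(1 − 0.7380^5) / (1 − 0.7380)] ≈ 3654.4434 billion.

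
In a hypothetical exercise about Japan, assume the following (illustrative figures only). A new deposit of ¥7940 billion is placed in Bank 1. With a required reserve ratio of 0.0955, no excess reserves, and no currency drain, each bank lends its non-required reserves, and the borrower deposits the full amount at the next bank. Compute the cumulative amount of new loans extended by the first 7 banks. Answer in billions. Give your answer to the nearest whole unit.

Bank i lends (1 − rr)^i of the original deposit: Bank 1 lends 7940·0.9045 = 7181.7300, Bank 2 lends 7940·0.9045² ≈ 6495.8748, and so on.
Summing a geometric series: total = 7940·[0.9045·(1 − 0.9045^7) / (1 − 0.9045)] ≈ 37954.8414 billion.

¥37955 billion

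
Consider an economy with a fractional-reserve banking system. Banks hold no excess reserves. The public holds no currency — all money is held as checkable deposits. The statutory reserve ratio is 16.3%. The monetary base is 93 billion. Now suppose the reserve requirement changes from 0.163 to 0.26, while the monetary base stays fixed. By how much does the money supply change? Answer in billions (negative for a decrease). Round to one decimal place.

Initially m₁ = 1 / (0.163) ≈ 6.1350, so M₁ = 6.1350 × 93 = 570.555 billion.
After the change m₂ = 1 / (0.26) ≈ 3.8462, so M₂ = 3.8462 × 93 = 357.6966 billion.
ΔM = M₂ − M₁ = 357.6966 − 570.555 = -212.8584 billion.

-212.9 billion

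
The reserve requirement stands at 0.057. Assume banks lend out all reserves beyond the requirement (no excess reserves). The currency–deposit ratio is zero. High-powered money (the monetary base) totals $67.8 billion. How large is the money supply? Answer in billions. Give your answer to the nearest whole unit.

With no currency drain or excess reserves, the money multiplier is m = 1/rr = 1/0.057 ≈ 17.5439.
Money supply M = m × MB = 17.5439 × 67.8 ≈ 1189.4764 billion.

$1189 billion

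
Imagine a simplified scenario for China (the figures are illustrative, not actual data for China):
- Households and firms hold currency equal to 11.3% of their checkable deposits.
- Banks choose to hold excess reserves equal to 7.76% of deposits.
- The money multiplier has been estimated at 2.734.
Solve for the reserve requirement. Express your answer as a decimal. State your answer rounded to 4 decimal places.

Using m = 2.734. Since m = (1 + c)/(c + rr + e), the denominator satisfies c + rr + e = (1 + c)/m = (1 + 0.113) / 2.734 ≈ 0.407096.
With c = 0.113 and e = 0.0776, the reserve requirement is 0.407096 − 0.113 − 0.0776 = 0.216496.

0.2165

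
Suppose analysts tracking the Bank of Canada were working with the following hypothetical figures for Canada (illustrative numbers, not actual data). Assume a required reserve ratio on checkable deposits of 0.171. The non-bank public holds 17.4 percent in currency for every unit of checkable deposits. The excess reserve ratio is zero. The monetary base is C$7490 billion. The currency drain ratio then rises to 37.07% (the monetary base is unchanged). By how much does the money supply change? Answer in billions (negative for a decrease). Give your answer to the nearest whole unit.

Initially m₁ = (1 + 0.174) / (0.171 + 0.174) ≈ 3.40290, so M₁ = 3.40290 × 7490 = 25487.721 billion.
After the change m₂ = (1 + 0.3707) / (0.171 + 0.3707) ≈ 2.53037, so M₂ = 2.53037 × 7490 = 18952.4713 billion.
ΔM = M₂ − M₁ = 18952.4713 − 25487.721 = -6535.2497 billion.

-6535 billion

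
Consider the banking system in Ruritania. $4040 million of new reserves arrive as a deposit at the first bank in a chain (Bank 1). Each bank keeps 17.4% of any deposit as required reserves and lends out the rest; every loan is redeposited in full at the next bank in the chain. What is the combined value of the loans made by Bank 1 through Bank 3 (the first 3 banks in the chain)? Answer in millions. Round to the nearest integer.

$8370 million

Bank i lends (1 − rr)^i of the original deposit: Bank 1 lends 4040·0.8260 = 3337.0400, Bank 2 lends 4040·0.8260² ≈ 2756.3950, and so on.
Summing a geometric series: total = 4040·[0.8260·(1 − 0.8260^3) / (1 − 0.8260)] ≈ 8370.2173 million.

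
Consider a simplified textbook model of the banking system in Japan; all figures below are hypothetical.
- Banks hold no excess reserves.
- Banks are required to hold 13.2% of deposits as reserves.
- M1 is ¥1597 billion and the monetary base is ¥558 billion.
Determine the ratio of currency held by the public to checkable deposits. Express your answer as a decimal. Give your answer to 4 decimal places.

Using m = M/MB = 1597/558 ≈ 2.862007. From m = (1 + c)/(c + rr + e), rearranging gives 1 + c = m·(c + rr + e), so c·(1 − m) = m·(rr + e) − 1.
Hence c = [m·(rr + e) − 1]/(1 − m) = [2.862007 × (0.132 + 0) − 1] / (1 − 2.862007) ≈ 0.334164.

0.3342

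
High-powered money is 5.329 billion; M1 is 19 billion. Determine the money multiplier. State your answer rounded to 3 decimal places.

3.565

The money multiplier is m = M / MB = 19 / 5.329 ≈ 3.56540.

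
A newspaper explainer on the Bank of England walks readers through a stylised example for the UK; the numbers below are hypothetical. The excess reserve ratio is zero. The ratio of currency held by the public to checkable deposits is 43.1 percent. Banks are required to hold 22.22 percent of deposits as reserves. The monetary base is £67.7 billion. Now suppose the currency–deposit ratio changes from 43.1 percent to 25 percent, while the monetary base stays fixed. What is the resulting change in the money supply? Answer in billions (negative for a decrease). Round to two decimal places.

Initially m₁ = (1 + 0.431) / (0.2222 + 0.431) ≈ 2.19075, so M₁ = 2.19075 × 67.7 ≈ 148.3138 billion.
After the change m₂ = (1 + 0.25) / (0.2222 + 0.25) ≈ 2.64718, so M₂ = 2.64718 × 67.7 ≈ 179.2141 billion.
ΔM = M₂ − M₁ = 179.2141 − 148.3138 = 30.9003 billion.

£30.90 billion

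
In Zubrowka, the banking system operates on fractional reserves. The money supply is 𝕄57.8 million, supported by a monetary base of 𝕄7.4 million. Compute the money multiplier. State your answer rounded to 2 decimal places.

7.81

The money multiplier is m = M / MB = 57.8 / 7.4 ≈ 7.81081.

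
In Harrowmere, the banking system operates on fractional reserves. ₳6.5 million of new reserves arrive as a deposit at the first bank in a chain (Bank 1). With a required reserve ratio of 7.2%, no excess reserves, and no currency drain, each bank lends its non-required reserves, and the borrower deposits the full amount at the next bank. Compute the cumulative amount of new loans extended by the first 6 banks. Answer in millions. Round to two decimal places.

Bank i lends (1 − rr)^i of the original deposit: Bank 1 lends 6.5·0.9280 = 6.0320, Bank 2 lends 6.5·0.9280² ≈ 5.5977, and so on.
Summing a geometric series: total = 6.5·[0.9280·(1 − 0.9280^6) / (1 − 0.9280)] ≈ 30.2700 million.

₳30.27 million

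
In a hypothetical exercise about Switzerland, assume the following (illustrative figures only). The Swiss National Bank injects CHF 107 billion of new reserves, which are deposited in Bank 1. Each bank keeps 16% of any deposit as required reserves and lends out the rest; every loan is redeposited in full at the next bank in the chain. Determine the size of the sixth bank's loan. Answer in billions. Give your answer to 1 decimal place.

CHF 37.6 billion

Each bank lends a fraction (1 − rr) = 0.8400 of the deposit it receives, so Bank 6 receives 107·0.8400^5 and lends 107·0.8400^6 ≈ 37.5889 billion.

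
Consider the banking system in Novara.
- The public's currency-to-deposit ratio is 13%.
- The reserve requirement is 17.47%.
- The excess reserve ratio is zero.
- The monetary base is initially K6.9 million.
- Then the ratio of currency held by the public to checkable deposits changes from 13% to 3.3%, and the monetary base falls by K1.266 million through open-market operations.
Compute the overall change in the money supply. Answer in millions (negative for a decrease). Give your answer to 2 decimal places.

K2.43 million

Before: m₁ = (1 + 0.13) / (0.1747 + 0.13) ≈ 3.7086, MB₁ = 6.9, so M₁ = 3.7086 × 6.9 ≈ 25.5893 million.
After: m₂ = (1 + 0.033) / (0.1747 + 0.033) ≈ 4.9735, MB₂ = 6.9 − 1.266 = 5.634, so M₂ = 4.9735 × 5.634 ≈ 28.0207 million.
ΔM = M₂ − M₁ = 28.0207 − 25.5893 = 2.4314 million.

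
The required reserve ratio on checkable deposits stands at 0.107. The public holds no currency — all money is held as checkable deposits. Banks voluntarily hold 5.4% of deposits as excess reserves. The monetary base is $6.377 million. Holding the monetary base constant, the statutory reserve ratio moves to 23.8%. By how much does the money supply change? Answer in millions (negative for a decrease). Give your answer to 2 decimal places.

Initially m₁ = 1 / (0.107 + 0.054) ≈ 6.2112, so M₁ = 6.2112 × 6.377 ≈ 39.6088 million.
After the change m₂ = 1 / (0.238 + 0.054) ≈ 3.4247, so M₂ = 3.4247 × 6.377 ≈ 21.8393 million.
ΔM = M₂ − M₁ = 21.8393 − 39.6088 = -17.7695 million.

-17.77 million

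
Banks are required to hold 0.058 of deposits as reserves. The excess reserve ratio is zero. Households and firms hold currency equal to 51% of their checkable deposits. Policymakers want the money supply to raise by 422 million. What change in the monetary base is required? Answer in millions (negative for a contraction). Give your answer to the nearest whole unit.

159 million

The money multiplier is m = (1 + c) / (rr + c) = (1 + 0.51) / (0.058 + 0.51) ≈ 2.6585.
ΔMB = ΔM / m = (+422) / 2.6585 ≈ 158.7361 million.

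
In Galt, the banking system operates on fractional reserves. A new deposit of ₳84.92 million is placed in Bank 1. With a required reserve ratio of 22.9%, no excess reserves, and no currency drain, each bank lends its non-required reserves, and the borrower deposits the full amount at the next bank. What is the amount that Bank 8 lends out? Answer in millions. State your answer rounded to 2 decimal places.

₳10.60 million

Each bank lends a fraction (1 − rr) = 0.7710 of the deposit it receives, so Bank 8 receives 84.92·0.7710^7 and lends 84.92·0.7710^8 ≈ 10.6034 million.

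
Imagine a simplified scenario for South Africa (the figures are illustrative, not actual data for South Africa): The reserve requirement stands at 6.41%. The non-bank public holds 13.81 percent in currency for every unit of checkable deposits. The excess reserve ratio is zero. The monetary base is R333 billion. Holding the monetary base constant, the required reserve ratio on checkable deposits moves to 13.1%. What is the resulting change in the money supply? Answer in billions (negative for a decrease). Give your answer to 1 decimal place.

-466.0 billion

Initially m₁ = (1 + 0.1381) / (0.0641 + 0.1381) ≈ 5.62859, so M₁ = 5.62859 × 333 ≈ 1874.3205 billion.
After the change m₂ = (1 + 0.1381) / (0.131 + 0.1381) ≈ 4.22928, so M₂ = 4.22928 × 333 ≈ 1408.3502 billion.
ΔM = M₂ − M₁ = 1408.3502 − 1874.3205 = -465.9703 billion.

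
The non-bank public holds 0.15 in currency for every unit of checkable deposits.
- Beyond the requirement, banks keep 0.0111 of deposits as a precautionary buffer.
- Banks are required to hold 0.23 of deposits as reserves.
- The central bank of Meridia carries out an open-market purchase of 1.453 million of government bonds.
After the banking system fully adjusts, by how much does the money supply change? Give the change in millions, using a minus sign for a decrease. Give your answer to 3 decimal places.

4.272 million

The money multiplier is m = (1 + c) / (rr + e + c) = (1 + 0.15) / (0.23 + 0.0111 + 0.15) ≈ 2.94042.
The purchase adds 1.453 million of base, so ΔM = m × ΔMB = 2.94042 × (+1.453) ≈ 4.2724 million.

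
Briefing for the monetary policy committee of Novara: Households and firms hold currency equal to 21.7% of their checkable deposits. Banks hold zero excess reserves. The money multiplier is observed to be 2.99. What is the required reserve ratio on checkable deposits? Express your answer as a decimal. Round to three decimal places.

0.190

Using m = 2.99. Since m = (1 + c)/(c + rr + e), the denominator satisfies c + rr + e = (1 + c)/m = (1 + 0.217) / 2.99 ≈ 0.407023.
With c = 0.217 and e = 0, the required reserve ratio on checkable deposits is 0.407023 − 0.217 − 0 = 0.190023.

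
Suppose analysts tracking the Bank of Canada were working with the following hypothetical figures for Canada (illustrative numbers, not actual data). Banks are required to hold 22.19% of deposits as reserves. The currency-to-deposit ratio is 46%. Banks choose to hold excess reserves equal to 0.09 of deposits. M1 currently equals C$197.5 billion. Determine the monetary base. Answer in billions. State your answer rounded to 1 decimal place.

The money multiplier is m = (1 + c) / (rr + e + c) = (1 + 0.46) / (0.2219 + 0.09 + 0.46) ≈ 1.89144.
MB = M / m = 197.5 / 1.89144 ≈ 104.4178 billion.

C$104.4 billion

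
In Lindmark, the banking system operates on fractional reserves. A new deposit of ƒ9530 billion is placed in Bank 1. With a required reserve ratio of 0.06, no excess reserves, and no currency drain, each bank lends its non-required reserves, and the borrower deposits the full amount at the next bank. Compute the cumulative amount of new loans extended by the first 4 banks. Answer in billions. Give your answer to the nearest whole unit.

Bank i lends (1 − rr)^i of the original deposit: Bank 1 lends 9530·0.9400 = 8958.2000, Bank 2 lends 9530·0.9400² = 8420.7080, and so on.
Summing a geometric series: total = 9530·[0.9400·(1 − 0.9400^4) / (1 − 0.9400)] ≈ 32734.9111 billion.

ƒ32735 billion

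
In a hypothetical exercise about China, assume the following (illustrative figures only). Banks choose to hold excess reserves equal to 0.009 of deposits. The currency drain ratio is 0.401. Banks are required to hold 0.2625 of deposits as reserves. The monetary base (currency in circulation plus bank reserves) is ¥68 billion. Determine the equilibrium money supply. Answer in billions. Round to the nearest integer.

¥142 billion

The money multiplier is m = (1 + c) / (rr + e + c) = (1 + 0.401) / (0.2625 + 0.009 + 0.401) ≈ 2.0833.
So M = m × MB = 2.0833 × 68 = 141.6644 billion.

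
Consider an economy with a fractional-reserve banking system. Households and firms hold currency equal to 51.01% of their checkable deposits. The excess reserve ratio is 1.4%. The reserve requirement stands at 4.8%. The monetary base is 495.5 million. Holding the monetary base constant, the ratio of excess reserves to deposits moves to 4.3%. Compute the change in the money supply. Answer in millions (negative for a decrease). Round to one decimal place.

Initially m₁ = (1 + 0.5101) / (0.048 + 0.014 + 0.5101) ≈ 2.63957, so M₁ = 2.63957 × 495.5 ≈ 1307.9069 million.
After the change m₂ = (1 + 0.5101) / (0.048 + 0.043 + 0.5101) ≈ 2.51223, so M₂ = 2.51223 × 495.5 ≈ 1244.81 million.
ΔM = M₂ − M₁ = 1244.81 − 1307.9069 = -63.0969 million.

-63.1 million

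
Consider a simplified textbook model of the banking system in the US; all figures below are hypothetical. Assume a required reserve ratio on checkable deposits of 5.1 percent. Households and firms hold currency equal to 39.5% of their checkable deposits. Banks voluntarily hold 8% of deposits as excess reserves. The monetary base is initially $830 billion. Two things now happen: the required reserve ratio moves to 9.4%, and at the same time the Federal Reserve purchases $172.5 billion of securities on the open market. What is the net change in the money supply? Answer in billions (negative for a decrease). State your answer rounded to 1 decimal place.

$256.6 billion

Before: m₁ = (1 + 0.395) / (0.051 + 0.08 + 0.395) ≈ 2.652091, MB₁ = 830, so M₁ = 2.652091 × 830 ≈ 2201.2355 billion.
After: m₂ = (1 + 0.395) / (0.094 + 0.08 + 0.395) ≈ 2.451670, MB₂ = 830 + 172.5 = 1002.5, so M₂ = 2.451670 × 1002.5 ≈ 2457.7992 billion.
ΔM = M₂ − M₁ = 2457.7992 − 2201.2355 = 256.5637 billion.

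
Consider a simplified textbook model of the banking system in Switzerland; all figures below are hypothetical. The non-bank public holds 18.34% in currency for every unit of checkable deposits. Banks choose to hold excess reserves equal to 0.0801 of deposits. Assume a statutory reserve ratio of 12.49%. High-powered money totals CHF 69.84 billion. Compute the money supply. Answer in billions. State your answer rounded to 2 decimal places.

CHF 212.79 billion

The money multiplier is m = (1 + c) / (rr + e + c) = (1 + 0.1834) / (0.1249 + 0.0801 + 0.1834) ≈ 3.04686.
So M = m × MB = 3.04686 × 69.84 ≈ 212.7927 billion.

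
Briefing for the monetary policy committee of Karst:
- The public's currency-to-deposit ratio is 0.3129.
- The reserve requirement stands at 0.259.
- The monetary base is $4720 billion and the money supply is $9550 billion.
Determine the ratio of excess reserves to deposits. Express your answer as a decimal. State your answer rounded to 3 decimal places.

0.077

Using m = M/MB = 9550/4720 ≈ 2.023305. Since m = (1 + c)/(c + rr + e), the denominator satisfies c + rr + e = (1 + c)/m = (1 + 0.3129) / 2.023305 ≈ 0.648889.
With c = 0.3129 and rr = 0.259, the ratio of excess reserves to deposits is 0.648889 − 0.3129 − 0.259 = 0.076989.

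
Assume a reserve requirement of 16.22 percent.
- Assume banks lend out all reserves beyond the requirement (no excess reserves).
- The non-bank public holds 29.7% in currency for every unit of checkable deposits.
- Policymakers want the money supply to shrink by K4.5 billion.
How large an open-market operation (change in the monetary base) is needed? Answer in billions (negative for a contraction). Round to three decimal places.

-1.593 billion

The money multiplier is m = (1 + c) / (rr + c) = (1 + 0.297) / (0.1622 + 0.297) ≈ 2.82448.
ΔMB = ΔM / m = (−4.5) / 2.82448 ≈ -1.5932 billion.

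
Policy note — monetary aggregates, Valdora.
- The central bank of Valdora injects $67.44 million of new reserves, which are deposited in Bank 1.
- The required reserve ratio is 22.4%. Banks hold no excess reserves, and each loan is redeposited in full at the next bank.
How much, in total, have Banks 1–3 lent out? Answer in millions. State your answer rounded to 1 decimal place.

Bank i lends (1 − rr)^i of the original deposit: Bank 1 lends 67.44·0.7760 ≈ 52.3334, Bank 2 lends 67.44·0.7760² ≈ 40.6107, and so on.
Summing a geometric series: total = 67.44·[0.7760·(1 − 0.7760^3) / (1 − 0.7760)] ≈ 124.4581 million.

$124.5 million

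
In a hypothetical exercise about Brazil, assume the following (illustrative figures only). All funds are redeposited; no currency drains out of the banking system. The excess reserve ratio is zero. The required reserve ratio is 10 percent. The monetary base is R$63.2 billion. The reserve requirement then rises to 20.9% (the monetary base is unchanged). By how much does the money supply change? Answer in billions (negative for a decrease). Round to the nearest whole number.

-330 billion

Initially m₁ = 1 / (0.1) = 10, so M₁ = 10 × 63.2 = 632 billion.
After the change m₂ = 1 / (0.209) ≈ 4.7847, so M₂ = 4.7847 × 63.2 ≈ 302.393 billion.
ΔM = M₂ − M₁ = 302.393 − 632 = -329.607 billion.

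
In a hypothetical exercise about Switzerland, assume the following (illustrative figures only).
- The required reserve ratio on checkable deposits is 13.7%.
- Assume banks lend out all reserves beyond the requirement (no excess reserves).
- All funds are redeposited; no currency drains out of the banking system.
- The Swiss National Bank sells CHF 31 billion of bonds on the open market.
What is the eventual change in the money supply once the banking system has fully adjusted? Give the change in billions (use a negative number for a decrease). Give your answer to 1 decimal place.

-226.3 billion

The simple money multiplier is m = 1/rr = 1/0.137 ≈ 7.2993.
An open-market sale reduces the monetary base by 31 billion, so ΔM = m × ΔMB = 7.2993 × (−31) = -226.2783 billion.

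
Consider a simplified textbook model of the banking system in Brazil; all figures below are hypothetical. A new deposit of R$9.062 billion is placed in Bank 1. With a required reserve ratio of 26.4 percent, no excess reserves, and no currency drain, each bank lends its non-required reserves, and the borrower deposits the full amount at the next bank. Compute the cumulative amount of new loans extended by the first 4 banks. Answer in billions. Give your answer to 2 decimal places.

Bank i lends (1 − rr)^i of the original deposit: Bank 1 lends 9.062·0.7360 ≈ 6.6696, Bank 2 lends 9.062·0.7360² ≈ 4.9088, and so on.
Summing a geometric series: total = 9.062·[0.7360·(1 − 0.7360^4) / (1 − 0.7360)] ≈ 17.8505 billion.

R$17.85 billion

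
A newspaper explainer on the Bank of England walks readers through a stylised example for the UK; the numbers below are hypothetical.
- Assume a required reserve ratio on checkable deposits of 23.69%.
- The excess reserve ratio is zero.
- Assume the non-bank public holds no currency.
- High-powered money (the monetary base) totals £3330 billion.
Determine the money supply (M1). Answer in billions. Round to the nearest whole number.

£14057 billion

With no currency drain or excess reserves, the money multiplier is m = 1/rr = 1/0.2369 ≈ 4.22119.
Money supply M = m × MB = 4.22119 × 3330 = 14056.5627 billion.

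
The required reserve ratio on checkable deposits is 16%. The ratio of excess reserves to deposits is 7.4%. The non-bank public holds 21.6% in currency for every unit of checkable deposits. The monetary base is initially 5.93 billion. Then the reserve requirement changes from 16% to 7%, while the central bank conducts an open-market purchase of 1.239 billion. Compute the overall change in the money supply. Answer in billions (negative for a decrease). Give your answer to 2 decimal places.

Before: m₁ = (1 + 0.216) / (0.16 + 0.074 + 0.216) ≈ 2.7022, MB₁ = 5.93, so M₁ = 2.7022 × 5.93 ≈ 16.024 billion.
After: m₂ = (1 + 0.216) / (0.07 + 0.074 + 0.216) ≈ 3.3778, MB₂ = 5.93 + 1.239 = 7.169, so M₂ = 3.3778 × 7.169 ≈ 24.2154 billion.
ΔM = M₂ − M₁ = 24.2154 − 16.024 = 8.1914 billion.

8.19 billion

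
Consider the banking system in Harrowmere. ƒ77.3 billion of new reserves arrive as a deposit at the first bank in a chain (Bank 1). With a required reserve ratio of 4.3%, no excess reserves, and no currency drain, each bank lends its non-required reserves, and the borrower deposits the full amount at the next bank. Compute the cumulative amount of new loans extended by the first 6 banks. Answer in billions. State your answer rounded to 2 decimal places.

Bank i lends (1 − rr)^i of the original deposit: Bank 1 lends 77.3·0.9570 = 73.9761, Bank 2 lends 77.3·0.9570² ≈ 70.7951, and so on.
Summing a geometric series: total = 77.3·[0.9570·(1 − 0.9570^6) / (1 − 0.9570)] ≈ 398.7909 billion.

ƒ398.79 billion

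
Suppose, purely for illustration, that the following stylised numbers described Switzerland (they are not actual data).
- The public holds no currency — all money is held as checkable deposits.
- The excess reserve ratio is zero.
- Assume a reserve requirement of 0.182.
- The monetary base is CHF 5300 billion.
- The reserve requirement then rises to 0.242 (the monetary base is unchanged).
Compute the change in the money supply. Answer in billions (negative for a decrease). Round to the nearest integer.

-7220 billion

Initially m₁ = 1 / (0.182) ≈ 5.49451, so M₁ = 5.49451 × 5300 = 29120.903 billion.
After the change m₂ = 1 / (0.242) ≈ 4.13223, so M₂ = 4.13223 × 5300 = 21900.819 billion.
ΔM = M₂ − M₁ = 21900.819 − 29120.903 = -7220.084 billion.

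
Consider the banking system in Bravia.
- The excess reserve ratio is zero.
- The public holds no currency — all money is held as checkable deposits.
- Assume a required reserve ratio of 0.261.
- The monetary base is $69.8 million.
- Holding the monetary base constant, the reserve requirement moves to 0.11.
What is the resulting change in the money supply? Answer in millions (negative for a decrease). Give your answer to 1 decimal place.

Initially m₁ = 1 / (0.261) ≈ 3.8314, so M₁ = 3.8314 × 69.8 ≈ 267.4317 million.
After the change m₂ = 1 / (0.11) ≈ 9.0909, so M₂ = 9.0909 × 69.8 ≈ 634.5448 million.
ΔM = M₂ − M₁ = 634.5448 − 267.4317 = 367.1131 million.

$367.1 million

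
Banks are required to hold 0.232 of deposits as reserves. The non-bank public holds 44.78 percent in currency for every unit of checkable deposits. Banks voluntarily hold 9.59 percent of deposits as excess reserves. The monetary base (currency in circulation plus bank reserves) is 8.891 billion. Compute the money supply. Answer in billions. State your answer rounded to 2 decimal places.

16.59 billion

The money multiplier is m = (1 + c) / (rr + e + c) = (1 + 0.4478) / (0.232 + 0.0959 + 0.4478) ≈ 1.8664.
So M = m × MB = 1.8664 × 8.891 ≈ 16.5942 billion.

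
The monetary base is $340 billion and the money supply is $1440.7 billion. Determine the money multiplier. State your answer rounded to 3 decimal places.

The money multiplier is m = M / MB = 1440.7 / 340 ≈ 4.23735.

4.237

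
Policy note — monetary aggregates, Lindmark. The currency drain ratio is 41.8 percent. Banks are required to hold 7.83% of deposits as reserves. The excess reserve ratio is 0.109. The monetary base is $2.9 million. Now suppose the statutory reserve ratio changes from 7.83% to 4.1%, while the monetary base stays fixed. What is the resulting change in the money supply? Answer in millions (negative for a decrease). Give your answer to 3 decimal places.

$0.446 million

Initially m₁ = (1 + 0.418) / (0.0783 + 0.109 + 0.418) ≈ 2.34264, so M₁ = 2.34264 × 2.9 ≈ 6.7937 million.
After the change m₂ = (1 + 0.418) / (0.041 + 0.109 + 0.418) ≈ 2.49648, so M₂ = 2.49648 × 2.9 ≈ 7.2398 million.
ΔM = M₂ − M₁ = 7.2398 − 6.7937 = 0.4461 million.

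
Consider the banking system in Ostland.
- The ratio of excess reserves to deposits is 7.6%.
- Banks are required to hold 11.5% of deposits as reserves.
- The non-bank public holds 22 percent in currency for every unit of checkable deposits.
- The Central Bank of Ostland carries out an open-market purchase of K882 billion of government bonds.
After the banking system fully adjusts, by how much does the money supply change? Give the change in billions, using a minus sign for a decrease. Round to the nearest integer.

K2618 billion

The money multiplier is m = (1 + c) / (rr + e + c) = (1 + 0.22) / (0.115 + 0.076 + 0.22) ≈ 2.9684.
The purchase adds 882 billion of base, so ΔM = m × ΔMB = 2.9684 × (+882) = 2618.1288 billion.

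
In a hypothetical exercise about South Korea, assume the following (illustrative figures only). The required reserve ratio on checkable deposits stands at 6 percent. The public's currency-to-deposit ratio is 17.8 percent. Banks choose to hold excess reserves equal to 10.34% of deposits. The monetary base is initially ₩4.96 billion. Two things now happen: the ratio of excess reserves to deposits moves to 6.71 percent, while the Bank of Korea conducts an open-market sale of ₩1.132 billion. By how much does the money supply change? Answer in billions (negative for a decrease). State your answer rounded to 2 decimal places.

-2.33 billion

Before: m₁ = (1 + 0.178) / (0.06 + 0.1034 + 0.178) ≈ 3.4505, MB₁ = 4.96, so M₁ = 3.4505 × 4.96 ≈ 17.1145 billion.
After: m₂ = (1 + 0.178) / (0.06 + 0.0671 + 0.178) ≈ 3.8610, MB₂ = 4.96 − 1.132 = 3.828, so M₂ = 3.8610 × 3.828 ≈ 14.7799 billion.
ΔM = M₂ − M₁ = 14.7799 − 17.1145 = -2.3346 billion.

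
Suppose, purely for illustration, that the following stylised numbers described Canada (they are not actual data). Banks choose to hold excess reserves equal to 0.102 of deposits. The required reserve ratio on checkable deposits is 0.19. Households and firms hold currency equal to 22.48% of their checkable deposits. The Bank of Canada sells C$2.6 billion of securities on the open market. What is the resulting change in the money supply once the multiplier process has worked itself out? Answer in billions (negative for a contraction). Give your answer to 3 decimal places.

-6.162 billion

The money multiplier is m = (1 + c) / (rr + e + c) = (1 + 0.2248) / (0.19 + 0.102 + 0.2248) ≈ 2.36997.
The sale removes 2.6 billion of base, so ΔM = m × ΔMB = 2.36997 × (−2.6) ≈ -6.1619 billion.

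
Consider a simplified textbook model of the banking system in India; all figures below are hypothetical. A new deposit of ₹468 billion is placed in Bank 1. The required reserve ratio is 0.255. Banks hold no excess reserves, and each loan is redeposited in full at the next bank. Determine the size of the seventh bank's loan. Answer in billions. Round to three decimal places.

₹59.613 billion

Each bank lends a fraction (1 − rr) = 0.7450 of the deposit it receives, so Bank 7 receives 468·0.7450^6 and lends 468·0.7450^7 ≈ 59.6128 billion.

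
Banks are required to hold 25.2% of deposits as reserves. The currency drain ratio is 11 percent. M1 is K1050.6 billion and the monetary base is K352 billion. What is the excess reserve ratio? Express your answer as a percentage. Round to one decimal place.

Using m = M/MB = 1050.6/352 ≈ 2.984659. Since m = (1 + c)/(c + rr + e), the denominator satisfies c + rr + e = (1 + c)/m = (1 + 0.11) / 2.984659 ≈ 0.371902.
With c = 0.11 and rr = 0.252, the excess reserve ratio is 0.371902 − 0.11 − 0.252 = 0.009902.

1.0%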